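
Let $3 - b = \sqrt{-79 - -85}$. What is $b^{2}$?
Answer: $\left(3 - \sqrt{6}\right)^{2} \approx 0.30306$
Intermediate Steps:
$b = 3 - \sqrt{6}$ ($b = 3 - \sqrt{-79 - -85} = 3 - \sqrt{-79 + \left(-6 + 91\right)} = 3 - \sqrt{-79 + 85} = 3 - \sqrt{6} \approx 0.55051$)
$b^{2} = \left(3 - \sqrt{6}\right)^{2}$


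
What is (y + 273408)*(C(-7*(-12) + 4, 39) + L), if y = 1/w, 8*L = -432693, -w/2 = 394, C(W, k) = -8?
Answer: -93235549541771/6304 ≈ -1.4790e+10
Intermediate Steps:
w = -788 (w = -2*394 = -788)
L = -432693/8 (L = (1/8)*(-432693) = -432693/8 ≈ -54087.)
y = -1/788 (y = 1/(-788) = -1/788 ≈ -0.0012690)
(y + 273408)*(C(-7*(-12) + 4, 39) + L) = (-1/788 + 273408)*(-8 - 432693/8) = (215445503/788)*(-432757/8) = -93235549541771/6304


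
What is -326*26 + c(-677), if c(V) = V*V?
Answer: 449853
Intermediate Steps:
c(V) = V²
-326*26 + c(-677) = -326*26 + (-677)² = -8476 + 458329 = 449853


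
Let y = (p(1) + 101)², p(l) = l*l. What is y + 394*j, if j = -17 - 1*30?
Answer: -8114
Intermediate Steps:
j = -47 (j = -17 - 30 = -47)
p(l) = l²
y = 10404 (y = (1² + 101)² = (1 + 101)² = 102² = 10404)
y + 394*j = 10404 + 394*(-47) = 10404 - 18518 = -8114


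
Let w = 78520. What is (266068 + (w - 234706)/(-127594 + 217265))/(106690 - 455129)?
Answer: -23858427442/31244873569 ≈ -0.76359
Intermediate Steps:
(266068 + (w - 234706)/(-127594 + 217265))/(106690 - 455129) = (266068 + (78520 - 234706)/(-127594 + 217265))/(106690 - 455129) = (266068 - 156186/89671)/(-348439) = (266068 - 156186*1/89671)*(-1/348439) = (266068 - 156186/89671)*(-1/348439) = (23858427442/89671)*(-1/348439) = -23858427442/31244873569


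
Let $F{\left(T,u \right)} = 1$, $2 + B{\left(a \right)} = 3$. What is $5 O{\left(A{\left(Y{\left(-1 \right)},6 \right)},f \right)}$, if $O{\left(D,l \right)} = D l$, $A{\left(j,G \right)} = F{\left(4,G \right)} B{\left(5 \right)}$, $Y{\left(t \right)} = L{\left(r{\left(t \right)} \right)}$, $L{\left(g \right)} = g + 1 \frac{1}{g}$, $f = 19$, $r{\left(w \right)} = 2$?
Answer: $95$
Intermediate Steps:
$B{\left(a \right)} = 1$ ($B{\left(a \right)} = -2 + 3 = 1$)
$L{\left(g \right)} = g + \frac{1}{g}$
$Y{\left(t \right)} = \frac{5}{2}$ ($Y{\left(t \right)} = 2 + \frac{1}{2} = \frac{5}{2}$)
$A{\left(j,G \right)} = 1$ ($A{\left(j,G \right)} = 1 \cdot 1 = 1$)
$5 O{\left(A{\left(Y{\left(-1 \right)},6 \right)},f \right)} = 5 \cdot 1 \cdot 19 = 5 \cdot 19 = 95$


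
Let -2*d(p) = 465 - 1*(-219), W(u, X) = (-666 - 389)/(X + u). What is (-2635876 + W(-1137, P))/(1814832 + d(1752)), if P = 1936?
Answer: -234007331/161086390 ≈ -1.4527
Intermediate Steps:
W(u, X) = -1055/(X + u)
d(p) = -342 (d(p) = -(465 - 1*(-219))/2 = -(465 + 219)/2 = -1/2*684 = -342)
(-2635876 + W(-1137, P))/(1814832 + d(1752)) = (-2635876 - 1055/(1936 - 1137))/(1814832 - 342) = (-2635876 - 1055/799)/1814490 = (-2635876 - 1055*1/799)*(1/1814490) = (-2635876 - 1055/799)*(1/1814490) = -2106065979/799*1/1814490 = -234007331/161086390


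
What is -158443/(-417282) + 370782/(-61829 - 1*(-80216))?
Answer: 5838294295/284169042 ≈ 20.545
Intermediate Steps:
-158443/(-417282) + 370782/(-61829 - 1*(-80216)) = -158443*(-1/417282) + 370782/(-61829 + 80216) = 158443/417282 + 370782/18387 = 158443/417282 + 370782*(1/18387) = 158443/417282 + 41198/2043 = 5838294295/284169042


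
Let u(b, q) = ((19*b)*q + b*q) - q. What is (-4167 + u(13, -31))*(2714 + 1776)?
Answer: -54760040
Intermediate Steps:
u(b, q) = -q + 20*b*q (u(b, q) = (19*b*q + b*q) - q = 20*b*q - q = -q + 20*b*q)
(-4167 + u(13, -31))*(2714 + 1776) = (-4167 - 31*(-1 + 20*13))*(2714 + 1776) = (-4167 - 31*(-1 + 260))*4490 = (-4167 - 31*259)*4490 = (-4167 - 8029)*4490 = -12196*4490 = -54760040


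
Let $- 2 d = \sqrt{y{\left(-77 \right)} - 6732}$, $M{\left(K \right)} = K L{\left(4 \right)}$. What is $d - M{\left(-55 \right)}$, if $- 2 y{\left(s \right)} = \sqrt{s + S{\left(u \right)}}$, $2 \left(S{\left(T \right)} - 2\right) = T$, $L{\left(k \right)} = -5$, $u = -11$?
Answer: $-275 - \frac{\sqrt{-26928 - i \sqrt{322}}}{4} \approx -275.01 + 41.024 i$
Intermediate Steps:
$S{\left(T \right)} = 2 + \frac{T}{2}$
$y{\left(s \right)} = - \frac{\sqrt{- \frac{7}{2} + s}}{2}$ ($y{\left(s \right)} = - \frac{\sqrt{s + \left(2 + \frac{1}{2} \left(-11\right)\right)}}{2} = - \frac{\sqrt{s + \left(2 - \frac{11}{2}\right)}}{2} = - \frac{\sqrt{s - \frac{7}{2}}}{2} = - \frac{\sqrt{- \frac{7}{2} + s}}{2}$)
$M{\left(K \right)} = - 5 K$ ($M{\left(K \right)} = K \left(-5\right) = - 5 K$)
$d = - \frac{\sqrt{-6732 - \frac{i \sqrt{322}}{4}}}{2}$ ($d = - \frac{\sqrt{- \frac{\sqrt{-14 + 4 \left(-77\right)}}{4} - 6732}}{2} = - \frac{\sqrt{- \frac{\sqrt{-14 - 308}}{4} - 6732}}{2} = - \frac{\sqrt{- \frac{\sqrt{-322}}{4} - 6732}}{2} = - \frac{\sqrt{- \frac{i \sqrt{322}}{4} - 6732}}{2} = - \frac{\sqrt{-6732 - \frac{i \sqrt{322}}{4}}}{2} \approx -0.013669 + 41.024 i$)
$d - M{\left(-55 \right)} = - \frac{\sqrt{-26928 - i \sqrt{322}}}{4} - \left(-5\right) \left(-55\right) = - \frac{\sqrt{-26928 - i \sqrt{322}}}{4} - 275 = -275 - \frac{\sqrt{-26928 - i \sqrt{322}}}{4}$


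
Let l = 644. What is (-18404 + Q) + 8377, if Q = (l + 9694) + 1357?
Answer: 1668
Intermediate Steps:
Q = 11695 (Q = (644 + 9694) + 1357 = 10338 + 1357 = 11695)
(-18404 + Q) + 8377 = (-18404 + 11695) + 8377 = -6709 + 8377 = 1668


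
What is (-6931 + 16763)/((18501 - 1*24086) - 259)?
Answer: -2458/1461 ≈ -1.6824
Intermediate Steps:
(-6931 + 16763)/((18501 - 1*24086) - 259) = 9832/((18501 - 24086) - 259) = 9832/(-5585 - 259) = 9832/(-5844) = 9832*(-1/5844) = -2458/1461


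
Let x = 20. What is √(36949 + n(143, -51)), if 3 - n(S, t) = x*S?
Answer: 6*√947 ≈ 184.64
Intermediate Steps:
n(S, t) = 3 - 20*S
√(36949 + n(143, -51)) = √(36949 + (3 - 20*143)) = √(36949 + (3 - 2860)) = √(36949 - 2857) = √34092 = 6*√947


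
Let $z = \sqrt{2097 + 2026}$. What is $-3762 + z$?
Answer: $-3762 + \sqrt{4123} \approx -3697.8$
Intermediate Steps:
$z = \sqrt{4123} \approx 64.211$
$-3762 + z = -3762 + \sqrt{4123}$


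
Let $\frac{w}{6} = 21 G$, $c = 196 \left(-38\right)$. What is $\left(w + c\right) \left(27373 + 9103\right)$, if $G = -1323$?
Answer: $-6352149496$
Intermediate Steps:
$c = -7448$
$w = -166698$ ($w = 6 \cdot 21 \left(-1323\right) = 6 \left(-27783\right) = -166698$)
$\left(w + c\right) \left(27373 + 9103\right) = \left(-166698 - 7448\right) \left(27373 + 9103\right) = \left(-174146\right) 36476 = -6352149496$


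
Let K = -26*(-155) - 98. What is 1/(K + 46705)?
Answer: 1/50637 ≈ 1.9748e-5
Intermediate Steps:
K = 3932 (K = 4030 - 98 = 3932)
1/(K + 46705) = 1/(3932 + 46705) = 1/50637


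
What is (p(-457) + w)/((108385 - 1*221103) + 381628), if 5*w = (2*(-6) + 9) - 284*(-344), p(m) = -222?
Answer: 96583/1344550 ≈ 0.071833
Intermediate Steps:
w = 97693/5 (w = ((2*(-6) + 9) - 284*(-344))/5 = ((-12 + 9) + 97696)/5 = (-3 + 97696)/5 = (1/5)*97693 = 97693/5 ≈ 19539.)
(p(-457) + w)/((108385 - 1*221103) + 381628) = (-222 + 97693/5)/((108385 - 1*221103) + 381628) = 96583/(5*((108385 - 221103) + 381628)) = 96583/(5*(-112718 + 381628)) = (96583/5)/268910 = (96583/5)*(1/268910) = 96583/1344550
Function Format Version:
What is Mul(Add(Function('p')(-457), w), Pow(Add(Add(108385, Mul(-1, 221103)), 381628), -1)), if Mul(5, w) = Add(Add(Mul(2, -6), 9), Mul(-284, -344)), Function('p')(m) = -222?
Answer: Rational(96583, 1344550) ≈ 0.071833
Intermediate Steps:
w = Rational(97693, 5) (w = Mul(Rational(1, 5), Add(Add(Mul(2, -6), 9), Mul(-284, -344))) = Mul(Rational(1, 5), Add(Add(-12, 9), 97696)) = Mul(Rational(1, 5), Add(-3, 97696)) = Mul(Rational(1, 5), 97693) = Rational(97693, 5) ≈ 19539.)
Mul(Add(Function('p')(-457), w), Pow(Add(Add(108385, Mul(-1, 221103)), 381628), -1)) = Mul(Add(-222, Rational(97693, 5)), Pow(Add(Add(108385, Mul(-1, 221103)), 381628), -1)) = Mul(Rational(96583, 5), Pow(Add(Add(108385, -221103), 381628), -1)) = Mul(Rational(96583, 5), Pow(Add(-112718, 381628), -1)) = Mul(Rational(96583, 5), Pow(268910, -1)) = Mul(Rational(96583, 5), Rational(1, 268910)) = Rational(96583, 1344550)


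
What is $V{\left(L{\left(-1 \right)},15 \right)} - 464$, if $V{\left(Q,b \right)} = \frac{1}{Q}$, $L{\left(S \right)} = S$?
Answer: $-465$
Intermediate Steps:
$V{\left(L{\left(-1 \right)},15 \right)} - 464 = \frac{1}{-1} - 464 = -1 - 464 = -465$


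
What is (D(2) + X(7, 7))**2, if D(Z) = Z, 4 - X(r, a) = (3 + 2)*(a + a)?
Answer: 4096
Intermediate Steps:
X(r, a) = 4 - 10*a (X(r, a) = 4 - (3 + 2)*(a + a) = 4 - 5*2*a = 4 - 10*a)
(D(2) + X(7, 7))**2 = (2 + (4 - 10*7))**2 = (2 + (4 - 70))**2 = (2 - 66)**2 = (-64)**2 = 4096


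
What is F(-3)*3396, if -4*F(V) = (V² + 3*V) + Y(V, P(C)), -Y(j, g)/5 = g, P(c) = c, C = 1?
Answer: 4245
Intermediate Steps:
Y(j, g) = -5*g
F(V) = 5/4 - 3*V/4 - V²/4 (F(V) = -((V² + 3*V) - 5*1)/4 = -((V² + 3*V) - 5)/4 = -(-5 + V² + 3*V)/4 = 5/4 - 3*V/4 - V²/4)
F(-3)*3396 = (5/4 - ¾*(-3) - ¼*(-3)²)*3396 = (5/4 + 9/4 - ¼*9)*3396 = (5/4 + 9/4 - 9/4)*3396 = (5/4)*3396 = 4245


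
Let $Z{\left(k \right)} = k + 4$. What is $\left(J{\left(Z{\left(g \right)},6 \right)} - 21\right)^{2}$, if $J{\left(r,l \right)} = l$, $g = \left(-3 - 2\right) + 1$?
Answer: $225$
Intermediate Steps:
$g = -4$ ($g = -5 + 1 = -4$)
$Z{\left(k \right)} = 4 + k$
$\left(J{\left(Z{\left(g \right)},6 \right)} - 21\right)^{2} = \left(6 - 21\right)^{2} = \left(-15\right)^{2} = 225$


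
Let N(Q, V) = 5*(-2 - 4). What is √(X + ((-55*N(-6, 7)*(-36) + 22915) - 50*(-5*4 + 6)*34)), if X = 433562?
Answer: √420877 ≈ 648.75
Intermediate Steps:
N(Q, V) = -30 (N(Q, V) = 5*(-6) = -30)
√(X + ((-55*N(-6, 7)*(-36) + 22915) - 50*(-5*4 + 6)*34)) = √(433562 + ((-55*(-30)*(-36) + 22915) - 50*(-5*4 + 6)*34)) = √(433562 + ((1650*(-36) + 22915) - 50*(-20 + 6)*34)) = √(433562 + ((-59400 + 22915) - 50*(-14)*34)) = √(433562 + (-36485 + 700*34)) = √(433562 + (-36485 + 23800)) = √(433562 - 12685) = √420877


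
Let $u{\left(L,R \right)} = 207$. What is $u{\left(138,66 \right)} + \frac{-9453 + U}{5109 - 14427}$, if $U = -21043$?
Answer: $\frac{979661}{4659} \approx 210.27$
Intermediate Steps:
$u{\left(138,66 \right)} + \frac{-9453 + U}{5109 - 14427} = 207 + \frac{-9453 - 21043}{5109 - 14427} = 207 - \frac{30496}{-9318} = 207 - - \frac{15248}{4659} = 207 + \frac{15248}{4659} = \frac{979661}{4659}$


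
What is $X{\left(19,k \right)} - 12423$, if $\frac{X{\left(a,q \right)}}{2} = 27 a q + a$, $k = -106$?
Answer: $-121141$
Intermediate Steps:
$X{\left(a,q \right)} = 2 a + 54 a q$ ($X{\left(a,q \right)} = 2 \left(27 a q + a\right) = 2 \left(a + 27 a q\right) = 2 a + 54 a q$)
$X{\left(19,k \right)} - 12423 = 2 \cdot 19 \left(1 + 27 \left(-106\right)\right) - 12423 = 2 \cdot 19 \left(1 - 2862\right) - 12423 = 2 \cdot 19 \left(-2861\right) - 12423 = -108718 - 12423 = -121141$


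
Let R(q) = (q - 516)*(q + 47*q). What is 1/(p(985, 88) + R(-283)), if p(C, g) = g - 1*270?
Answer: 1/10853434 ≈ 9.2137e-8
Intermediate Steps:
p(C, g) = -270 + g (p(C, g) = g - 270 = -270 + g)
R(q) = 48*q*(-516 + q) (R(q) = (-516 + q)*(48*q) = 48*q*(-516 + q))
1/(p(985, 88) + R(-283)) = 1/((-270 + 88) + 48*(-283)*(-516 - 283)) = 1/(-182 + 48*(-283)*(-799)) = 1/(-182 + 10853616) = 1/10853434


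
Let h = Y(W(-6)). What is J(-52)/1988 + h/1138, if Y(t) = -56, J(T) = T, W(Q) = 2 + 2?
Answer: -21313/282793 ≈ -0.075366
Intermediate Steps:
W(Q) = 4
h = -56
J(-52)/1988 + h/1138 = -52/1988 - 56/1138 = -52*1/1988 - 56*1/1138 = -13/497 - 28/569 = -21313/282793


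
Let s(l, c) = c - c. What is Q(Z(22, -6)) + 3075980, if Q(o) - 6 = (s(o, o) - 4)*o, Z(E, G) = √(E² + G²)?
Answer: 3075986 - 8*√130 ≈ 3.0759e+6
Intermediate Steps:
s(l, c) = 0
Q(o) = 6 - 4*o (Q(o) = 6 + (0 - 4)*o = 6 - 4*o)
Q(Z(22, -6)) + 3075980 = (6 - 4*√(22² + (-6)²)) + 3075980 = (6 - 4*√(484 + 36)) + 3075980 = (6 - 8*√130) + 3075980 = 3075986 - 8*√130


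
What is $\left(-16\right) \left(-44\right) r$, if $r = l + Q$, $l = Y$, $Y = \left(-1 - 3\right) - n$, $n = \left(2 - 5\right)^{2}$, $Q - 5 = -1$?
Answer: $-6336$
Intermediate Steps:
$Q = 4$ ($Q = 5 - 1 = 4$)
$n = 9$ ($n = \left(-3\right)^{2} = 9$)
$Y = -13$ ($Y = \left(-1 - 3\right) - 9 = -4 - 9 = -13$)
$l = -13$
$r = -9$ ($r = -13 + 4 = -9$)
$\left(-16\right) \left(-44\right) r = \left(-16\right) \left(-44\right) \left(-9\right) = 704 \left(-9\right) = -6336$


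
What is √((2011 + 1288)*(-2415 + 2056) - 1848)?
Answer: I*√1186189 ≈ 1089.1*I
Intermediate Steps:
√((2011 + 1288)*(-2415 + 2056) - 1848) = √(3299*(-359) - 1848) = √(-1184341 - 1848) = √(-1186189) = I*√1186189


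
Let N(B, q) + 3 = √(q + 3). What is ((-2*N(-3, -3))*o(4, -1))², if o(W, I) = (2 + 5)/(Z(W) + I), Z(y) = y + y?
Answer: 36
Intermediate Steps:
Z(y) = 2*y
N(B, q) = -3 + √(3 + q) (N(B, q) = -3 + √(q + 3) = -3 + √(3 + q))
o(W, I) = 7/(I + 2*W) (o(W, I) = (2 + 5)/(2*W + I) = 7/(I + 2*W))
((-2*N(-3, -3))*o(4, -1))² = ((-2*(-3 + √(3 - 3)))*(7/(-1 + 2*4)))² = ((-2*(-3 + √0))*(7/(-1 + 8)))² = ((-2*(-3 + 0))*(7/7))² = ((-2*(-3))*(7*(⅐)))² = (6*1)² = 6² = 36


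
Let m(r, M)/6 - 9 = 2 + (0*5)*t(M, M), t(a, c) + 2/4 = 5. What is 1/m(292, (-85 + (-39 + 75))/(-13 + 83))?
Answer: 1/66 ≈ 0.015152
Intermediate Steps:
t(a, c) = 9/2 (t(a, c) = -1/2 + 5 = 9/2)
m(r, M) = 66 (m(r, M) = 54 + 6*(2 + (0*5)*(9/2)) = 54 + 6*(2 + 0*(9/2)) = 54 + 6*(2 + 0) = 54 + 6*2 = 54 + 12 = 66)
1/m(292, (-85 + (-39 + 75))/(-13 + 83)) = 1/66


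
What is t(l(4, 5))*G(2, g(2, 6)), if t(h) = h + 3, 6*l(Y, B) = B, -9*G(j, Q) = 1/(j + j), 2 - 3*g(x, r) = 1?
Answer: -23/216 ≈ -0.10648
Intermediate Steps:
g(x, r) = ⅓ (g(x, r) = ⅔ - ⅓*1 = ⅔ - ⅓ = ⅓)
G(j, Q) = -1/(18*j) (G(j, Q) = -1/(9*(j + j)) = -1/(2*j)/9 = -1/(18*j))
l(Y, B) = B/6
t(h) = 3 + h
t(l(4, 5))*G(2, g(2, 6)) = (3 + (⅙)*5)*(-1/18/2) = (3 + ⅚)*(-1/18*½) = (23/6)*(-1/36) = -23/216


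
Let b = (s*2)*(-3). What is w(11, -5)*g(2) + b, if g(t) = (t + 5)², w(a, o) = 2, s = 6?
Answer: 62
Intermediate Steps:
g(t) = (5 + t)²
b = -36 (b = (6*2)*(-3) = 12*(-3) = -36)
w(11, -5)*g(2) + b = 2*(5 + 2)² - 36 = 2*7² - 36 = 2*49 - 36 = 98 - 36 = 62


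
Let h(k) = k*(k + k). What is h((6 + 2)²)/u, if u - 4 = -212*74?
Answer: -2048/3921 ≈ -0.52232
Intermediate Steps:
h(k) = 2*k² (h(k) = k*(2*k) = 2*k²)
u = -15684 (u = 4 - 212*74 = 4 - 15688 = -15684)
h((6 + 2)²)/u = (2*((6 + 2)²)²)/(-15684) = (2*(8²)²)*(-1/15684) = (2*64²)*(-1/15684) = (2*4096)*(-1/15684) = 8192*(-1/15684) = -2048/3921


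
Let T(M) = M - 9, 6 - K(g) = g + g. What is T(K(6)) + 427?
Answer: 412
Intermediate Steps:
K(g) = 6 - 2*g (K(g) = 6 - (g + g) = 6 - 2*g)
T(M) = -9 + M
T(K(6)) + 427 = (-9 + (6 - 2*6)) + 427 = (-9 + (6 - 12)) + 427 = (-9 - 6) + 427 = -15 + 427 = 412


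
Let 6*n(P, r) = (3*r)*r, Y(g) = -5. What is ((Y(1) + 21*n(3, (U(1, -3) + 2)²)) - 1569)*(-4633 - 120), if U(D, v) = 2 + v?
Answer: 14862631/2 ≈ 7.4313e+6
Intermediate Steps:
n(P, r) = r²/2 (n(P, r) = ((3*r)*r)/6 = (3*r²)/6 = r²/2)
((Y(1) + 21*n(3, (U(1, -3) + 2)²)) - 1569)*(-4633 - 120) = ((-5 + 21*((((2 - 3) + 2)²)²/2)) - 1569)*(-4633 - 120) = ((-5 + 21*(((-1 + 2)²)²/2)) - 1569)*(-4753) = ((-5 + 21*((1²)²/2)) - 1569)*(-4753) = ((-5 + 21*((½)*1²)) - 1569)*(-4753) = ((-5 + 21*((½)*1)) - 1569)*(-4753) = ((-5 + 21*(½)) - 1569)*(-4753) = ((-5 + 21/2) - 1569)*(-4753) = (11/2 - 1569)*(-4753) = -3127/2*(-4753) = 14862631/2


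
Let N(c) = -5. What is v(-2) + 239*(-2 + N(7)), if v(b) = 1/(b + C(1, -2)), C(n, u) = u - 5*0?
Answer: -6693/4 ≈ -1673.3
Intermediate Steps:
C(n, u) = u (C(n, u) = u + 0 = u)
v(b) = 1/(-2 + b) (v(b) = 1/(b - 2) = 1/(-2 + b))
v(-2) + 239*(-2 + N(7)) = 1/(-2 - 2) + 239*(-2 - 5) = 1/(-4) + 239*(-7) = -¼ - 1673 = -6693/4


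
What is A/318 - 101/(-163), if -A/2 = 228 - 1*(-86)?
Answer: -35123/25917 ≈ -1.3552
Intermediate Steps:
A = -628 (A = -2*(228 - 1*(-86)) = -2*(228 + 86) = -2*314 = -628)
A/318 - 101/(-163) = -628/318 - 101/(-163) = -628*1/318 - 101*(-1/163) = -314/159 + 101/163 = -35123/25917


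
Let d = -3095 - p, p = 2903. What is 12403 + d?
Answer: 6405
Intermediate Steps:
d = -5998 (d = -3095 - 1*2903 = -3095 - 2903 = -5998)
12403 + d = 12403 - 5998 = 6405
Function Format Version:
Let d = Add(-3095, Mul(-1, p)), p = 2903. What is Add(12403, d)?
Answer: 6405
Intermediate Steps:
d = -5998 (d = Add(-3095, Mul(-1, 2903)) = Add(-3095, -2903) = -5998)
Add(12403, d) = Add(12403, -5998) = 6405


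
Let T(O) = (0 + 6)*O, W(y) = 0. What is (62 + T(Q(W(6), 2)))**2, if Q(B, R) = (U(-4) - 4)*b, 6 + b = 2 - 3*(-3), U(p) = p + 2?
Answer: 13924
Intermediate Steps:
U(p) = 2 + p
b = 5 (b = -6 + (2 - 3*(-3)) = -6 + (2 + 9) = -6 + 11 = 5)
Q(B, R) = -30 (Q(B, R) = ((2 - 4) - 4)*5 = (-2 - 4)*5 = -6*5 = -30)
T(O) = 6*O
(62 + T(Q(W(6), 2)))**2 = (62 + 6*(-30))**2 = (62 - 180)**2 = (-118)**2 = 13924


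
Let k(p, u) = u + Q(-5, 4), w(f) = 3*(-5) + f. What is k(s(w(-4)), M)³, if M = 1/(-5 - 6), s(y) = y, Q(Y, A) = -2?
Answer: -12167/1331 ≈ -9.1413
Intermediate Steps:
w(f) = -15 + f
M = -1/11 (M = 1/(-11) = -1/11 ≈ -0.090909)
k(p, u) = -2 + u (k(p, u) = u - 2 = -2 + u)
k(s(w(-4)), M)³ = (-2 - 1/11)³ = (-23/11)³ = -12167/1331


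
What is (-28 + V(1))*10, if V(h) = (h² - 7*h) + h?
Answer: -330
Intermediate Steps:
V(h) = h² - 6*h
(-28 + V(1))*10 = (-28 + 1*(-6 + 1))*10 = (-28 + 1*(-5))*10 = (-28 - 5)*10 = -33*10 = -330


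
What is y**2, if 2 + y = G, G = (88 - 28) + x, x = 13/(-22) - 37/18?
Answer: 30030400/9801 ≈ 3064.0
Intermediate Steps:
x = -262/99 (x = 13*(-1/22) - 37*1/18 = -13/22 - 37/18 = -262/99 ≈ -2.6465)
G = 5678/99 (G = (88 - 28) - 262/99 = 60 - 262/99 = 5678/99 ≈ 57.354)
y = 5480/99 (y = -2 + 5678/99 = 5480/99 ≈ 55.354)
y**2 = (5480/99)**2 = 30030400/9801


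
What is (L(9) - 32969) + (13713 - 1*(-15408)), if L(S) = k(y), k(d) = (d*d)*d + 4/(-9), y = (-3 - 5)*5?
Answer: -610636/9 ≈ -67849.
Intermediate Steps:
y = -40 (y = -8*5 = -40)
k(d) = -4/9 + d³ (k(d) = d²*d + 4*(-⅑) = d³ - 4/9 = -4/9 + d³)
L(S) = -576004/9 (L(S) = -4/9 + (-40)³ = -4/9 - 64000 = -576004/9)
(L(9) - 32969) + (13713 - 1*(-15408)) = (-576004/9 - 32969) + (13713 - 1*(-15408)) = -872725/9 + (13713 + 15408) = -872725/9 + 29121 = -610636/9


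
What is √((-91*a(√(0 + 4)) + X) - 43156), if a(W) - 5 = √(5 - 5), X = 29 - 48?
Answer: I*√43630 ≈ 208.88*I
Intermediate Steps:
X = -19
a(W) = 5 (a(W) = 5 + √(5 - 5) = 5 + √0 = 5 + 0 = 5)
√((-91*a(√(0 + 4)) + X) - 43156) = √((-91*5 - 19) - 43156) = √((-455 - 19) - 43156) = √(-474 - 43156) = √(-43630) = I*√43630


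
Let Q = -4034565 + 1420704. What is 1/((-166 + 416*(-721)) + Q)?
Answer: -1/2913963 ≈ -3.4318e-7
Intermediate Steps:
Q = -2613861
1/((-166 + 416*(-721)) + Q) = 1/((-166 + 416*(-721)) - 2613861) = 1/((-166 - 299936) - 2613861) = 1/(-300102 - 2613861) = 1/(-2913963) = -1/2913963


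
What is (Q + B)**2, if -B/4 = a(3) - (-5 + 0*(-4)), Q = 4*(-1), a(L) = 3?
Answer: 1296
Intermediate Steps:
Q = -4
B = -32 (B = -4*(3 - (-5 + 0*(-4))) = -4*(3 - (-5 + 0)) = -4*(3 - 1*(-5)) = -4*(3 + 5) = -4*8 = -32)
(Q + B)**2 = (-4 - 32)**2 = (-36)**2 = 1296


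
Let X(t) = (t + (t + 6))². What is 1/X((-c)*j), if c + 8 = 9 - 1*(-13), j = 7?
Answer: 1/36100 ≈ 2.7701e-5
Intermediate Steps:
c = 14 (c = -8 + (9 - 1*(-13)) = -8 + (9 + 13) = -8 + 22 = 14)
X(t) = (6 + 2*t)² (X(t) = (t + (6 + t))² = (6 + 2*t)²)
1/X((-c)*j) = 1/(4*(3 - 1*14*7)²) = 1/(4*(3 - 14*7)²) = 1/(4*(3 - 98)²) = 1/(4*(-95)²) = 1/(4*9025) = 1/36100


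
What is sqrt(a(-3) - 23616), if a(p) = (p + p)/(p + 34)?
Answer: I*sqrt(22695162)/31 ≈ 153.68*I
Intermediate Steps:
a(p) = 2*p/(34 + p) (a(p) = (2*p)/(34 + p) = 2*p/(34 + p))
sqrt(a(-3) - 23616) = sqrt(2*(-3)/(34 - 3) - 23616) = sqrt(2*(-3)/31 - 23616) = sqrt(2*(-3)*(1/31) - 23616) = sqrt(-6/31 - 23616) = sqrt(-732102/31) = I*sqrt(22695162)/31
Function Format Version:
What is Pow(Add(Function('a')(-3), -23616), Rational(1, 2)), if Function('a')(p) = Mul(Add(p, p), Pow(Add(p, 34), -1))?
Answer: Mul(Rational(1, 31), I, Pow(22695162, Rational(1, 2))) ≈ Mul(153.68, I)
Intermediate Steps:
Function('a')(p) = Mul(2, p, Pow(Add(34, p), -1)) (Function('a')(p) = Mul(Mul(2, p), Pow(Add(34, p), -1)) = Mul(2, p, Pow(Add(34, p), -1)))
Pow(Add(Function('a')(-3), -23616), Rational(1, 2)) = Pow(Add(Mul(2, -3, Pow(Add(34, -3), -1)), -23616), Rational(1, 2)) = Pow(Add(Mul(2, -3, Pow(31, -1)), -23616), Rational(1, 2)) = Pow(Add(Mul(2, -3, Rational(1, 31)), -23616), Rational(1, 2)) = Pow(Add(Rational(-6, 31), -23616), Rational(1, 2)) = Pow(Rational(-732102, 31), Rational(1, 2)) = Mul(Rational(1, 31), I, Pow(22695162, Rational(1, 2)))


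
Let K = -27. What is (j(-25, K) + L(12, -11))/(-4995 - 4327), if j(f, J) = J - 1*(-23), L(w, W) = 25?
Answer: -21/9322 ≈ -0.0022527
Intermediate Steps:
j(f, J) = 23 + J (j(f, J) = J + 23 = 23 + J)
(j(-25, K) + L(12, -11))/(-4995 - 4327) = ((23 - 27) + 25)/(-4995 - 4327) = (-4 + 25)/(-9322) = 21*(-1/9322) = -21/9322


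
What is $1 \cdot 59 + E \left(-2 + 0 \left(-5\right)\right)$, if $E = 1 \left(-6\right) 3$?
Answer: $95$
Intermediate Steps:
$E = -18$ ($E = \left(-6\right) 3 = -18$)
$1 \cdot 59 + E \left(-2 + 0 \left(-5\right)\right) = 1 \cdot 59 - 18 \left(-2 + 0 \left(-5\right)\right) = 59 - 18 \left(-2 + 0\right) = 59 - -36 = 59 + 36 = 95$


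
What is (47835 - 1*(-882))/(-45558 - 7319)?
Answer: -48717/52877 ≈ -0.92133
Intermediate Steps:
(47835 - 1*(-882))/(-45558 - 7319) = (47835 + 882)/(-52877) = 48717*(-1/52877) = -48717/52877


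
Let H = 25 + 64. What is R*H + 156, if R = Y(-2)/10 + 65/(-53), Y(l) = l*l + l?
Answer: 17132/265 ≈ 64.649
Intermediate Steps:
Y(l) = l + l**2 (Y(l) = l**2 + l = l + l**2)
R = -272/265 (R = -2*(1 - 2)/10 + 65/(-53) = -2*(-1)*(1/10) + 65*(-1/53) = 2*(1/10) - 65/53 = 1/5 - 65/53 = -272/265 ≈ -1.0264)
H = 89
R*H + 156 = -272/265*89 + 156 = -24208/265 + 156 = 17132/265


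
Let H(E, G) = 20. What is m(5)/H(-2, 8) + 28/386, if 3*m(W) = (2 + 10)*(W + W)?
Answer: 400/193 ≈ 2.0725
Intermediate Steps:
m(W) = 8*W (m(W) = ((2 + 10)*(W + W))/3 = (12*(2*W))/3 = (24*W)/3 = 8*W)
m(5)/H(-2, 8) + 28/386 = (8*5)/20 + 28/386 = 40*(1/20) + 28*(1/386) = 2 + 14/193 = 400/193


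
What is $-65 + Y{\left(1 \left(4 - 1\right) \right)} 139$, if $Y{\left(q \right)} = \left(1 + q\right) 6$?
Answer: $3271$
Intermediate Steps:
$Y{\left(q \right)} = 6 + 6 q$
$-65 + Y{\left(1 \left(4 - 1\right) \right)} 139 = -65 + \left(6 + 6 \cdot 1 \left(4 - 1\right)\right) 139 = -65 + \left(6 + 6 \cdot 1 \cdot 3\right) 139 = -65 + \left(6 + 6 \cdot 3\right) 139 = -65 + \left(6 + 18\right) 139 = -65 + 24 \cdot 139 = -65 + 3336 = 3271$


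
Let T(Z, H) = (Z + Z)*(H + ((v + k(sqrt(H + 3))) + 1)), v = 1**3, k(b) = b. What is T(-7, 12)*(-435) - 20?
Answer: 85240 + 6090*sqrt(15) ≈ 1.0883e+5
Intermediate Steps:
v = 1
T(Z, H) = 2*Z*(2 + H + sqrt(3 + H)) (T(Z, H) = (Z + Z)*(H + ((1 + sqrt(H + 3)) + 1)) = (2*Z)*(H + ((1 + sqrt(3 + H)) + 1)) = (2*Z)*(H + (2 + sqrt(3 + H))) = (2*Z)*(2 + H + sqrt(3 + H)) = 2*Z*(2 + H + sqrt(3 + H)))
T(-7, 12)*(-435) - 20 = (2*(-7)*(2 + 12 + sqrt(3 + 12)))*(-435) - 20 = (2*(-7)*(2 + 12 + sqrt(15)))*(-435) - 20 = (2*(-7)*(14 + sqrt(15)))*(-435) - 20 = (-196 - 14*sqrt(15))*(-435) - 20 = (85260 + 6090*sqrt(15)) - 20 = 85240 + 6090*sqrt(15)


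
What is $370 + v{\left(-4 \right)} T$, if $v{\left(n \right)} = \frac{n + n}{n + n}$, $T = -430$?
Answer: $-60$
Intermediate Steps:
$v{\left(n \right)} = 1$ ($v{\left(n \right)} = \frac{2 n}{2 n} = 2 n \frac{1}{2 n} = 1$)
$370 + v{\left(-4 \right)} T = 370 + 1 \left(-430\right) = 370 - 430 = -60$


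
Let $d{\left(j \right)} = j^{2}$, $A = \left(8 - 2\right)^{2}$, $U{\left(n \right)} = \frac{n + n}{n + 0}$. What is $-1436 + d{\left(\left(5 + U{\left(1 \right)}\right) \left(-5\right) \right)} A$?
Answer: $42664$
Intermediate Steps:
$U{\left(n \right)} = 2$ ($U{\left(n \right)} = \frac{2 n}{n} = 2$)
$A = 36$ ($A = 6^{2} = 36$)
$-1436 + d{\left(\left(5 + U{\left(1 \right)}\right) \left(-5\right) \right)} A = -1436 + \left(\left(5 + 2\right) \left(-5\right)\right)^{2} \cdot 36 = -1436 + \left(7 \left(-5\right)\right)^{2} \cdot 36 = -1436 + \left(-35\right)^{2} \cdot 36 = -1436 + 1225 \cdot 36 = -1436 + 44100 = 42664$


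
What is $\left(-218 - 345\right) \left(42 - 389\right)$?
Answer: $195361$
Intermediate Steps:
$\left(-218 - 345\right) \left(42 - 389\right) = - 563 \left(42 - 389\right) = \left(-563\right) \left(-347\right) = 195361$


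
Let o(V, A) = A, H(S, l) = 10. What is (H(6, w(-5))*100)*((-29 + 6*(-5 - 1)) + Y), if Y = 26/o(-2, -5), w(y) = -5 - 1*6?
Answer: -70200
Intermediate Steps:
w(y) = -11 (w(y) = -5 - 6 = -11)
Y = -26/5 (Y = 26/(-5) = 26*(-⅕) = -26/5 ≈ -5.2000)
(H(6, w(-5))*100)*((-29 + 6*(-5 - 1)) + Y) = (10*100)*((-29 + 6*(-5 - 1)) - 26/5) = 1000*((-29 + 6*(-6)) - 26/5) = 1000*((-29 - 36) - 26/5) = 1000*(-65 - 26/5) = 1000*(-351/5) = -70200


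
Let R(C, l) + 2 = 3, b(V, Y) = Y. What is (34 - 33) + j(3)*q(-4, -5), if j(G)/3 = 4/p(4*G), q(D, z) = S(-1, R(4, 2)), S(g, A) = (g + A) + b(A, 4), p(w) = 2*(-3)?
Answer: -7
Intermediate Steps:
R(C, l) = 1 (R(C, l) = -2 + 3 = 1)
p(w) = -6
S(g, A) = 4 + A + g (S(g, A) = (g + A) + 4 = (A + g) + 4 = 4 + A + g)
q(D, z) = 4 (q(D, z) = 4 + 1 - 1 = 4)
j(G) = -2 (j(G) = 3*(4/(-6)) = 3*(4*(-⅙)) = 3*(-⅔) = -2)
(34 - 33) + j(3)*q(-4, -5) = (34 - 33) - 2*4 = 1 - 8 = -7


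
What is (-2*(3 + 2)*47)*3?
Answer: -1410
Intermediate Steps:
(-2*(3 + 2)*47)*3 = (-2*5*47)*3 = -10*47*3 = -470*3 = -1410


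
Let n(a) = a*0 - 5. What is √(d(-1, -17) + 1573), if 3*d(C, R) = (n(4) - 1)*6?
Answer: √1561 ≈ 39.510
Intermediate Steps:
n(a) = -5 (n(a) = 0 - 5 = -5)
d(C, R) = -12 (d(C, R) = ((-5 - 1)*6)/3 = (-6*6)/3 = (⅓)*(-36) = -12)
√(d(-1, -17) + 1573) = √(-12 + 1573) = √1561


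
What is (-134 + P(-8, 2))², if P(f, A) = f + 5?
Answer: 18769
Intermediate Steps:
P(f, A) = 5 + f
(-134 + P(-8, 2))² = (-134 + (5 - 8))² = (-134 - 3)² = (-137)² = 18769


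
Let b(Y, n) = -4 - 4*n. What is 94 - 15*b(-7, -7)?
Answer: -266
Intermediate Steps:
94 - 15*b(-7, -7) = 94 - 15*(-4 - 4*(-7)) = 94 - 15*(-4 + 28) = 94 - 15*24 = 94 - 360 = -266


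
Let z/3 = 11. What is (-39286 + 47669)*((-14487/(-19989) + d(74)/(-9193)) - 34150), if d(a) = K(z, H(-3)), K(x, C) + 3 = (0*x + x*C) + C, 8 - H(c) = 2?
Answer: -17535102493940428/61252959 ≈ -2.8627e+8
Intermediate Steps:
z = 33 (z = 3*11 = 33)
H(c) = 6 (H(c) = 8 - 1*2 = 8 - 2 = 6)
K(x, C) = -3 + C + C*x (K(x, C) = -3 + ((0*x + x*C) + C) = -3 + ((0 + C*x) + C) = -3 + (C*x + C) = -3 + (C + C*x) = -3 + C + C*x)
d(a) = 201 (d(a) = -3 + 6 + 6*33 = -3 + 6 + 198 = 201)
(-39286 + 47669)*((-14487/(-19989) + d(74)/(-9193)) - 34150) = (-39286 + 47669)*((-14487/(-19989) + 201/(-9193)) - 34150) = 8383*((-14487*(-1/19989) + 201*(-1/9193)) - 34150) = 8383*((4829/6663 - 201/9193) - 34150) = 8383*(43053734/61252959 - 34150) = 8383*(-2091745496116/61252959) = -17535102493940428/61252959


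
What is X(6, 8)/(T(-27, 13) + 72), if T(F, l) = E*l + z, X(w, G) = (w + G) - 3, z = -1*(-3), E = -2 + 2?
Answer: 11/75 ≈ 0.14667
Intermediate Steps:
E = 0
z = 3
X(w, G) = -3 + G + w (X(w, G) = (G + w) - 3 = -3 + G + w)
T(F, l) = 3 (T(F, l) = 0*l + 3 = 0 + 3 = 3)
X(6, 8)/(T(-27, 13) + 72) = (-3 + 8 + 6)/(3 + 72) = 11/75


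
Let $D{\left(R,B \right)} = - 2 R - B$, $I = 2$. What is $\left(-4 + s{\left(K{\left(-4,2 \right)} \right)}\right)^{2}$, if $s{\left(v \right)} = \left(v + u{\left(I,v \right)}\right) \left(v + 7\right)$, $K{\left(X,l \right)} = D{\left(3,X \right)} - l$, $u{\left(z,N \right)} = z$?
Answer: $100$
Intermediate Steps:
$D{\left(R,B \right)} = - B - 2 R$
$K{\left(X,l \right)} = -6 - X - l$ ($K{\left(X,l \right)} = \left(- X - 6\right) - l = \left(-6 - X\right) - l = -6 - X - l$)
$s{\left(v \right)} = \left(2 + v\right) \left(7 + v\right)$ ($s{\left(v \right)} = \left(v + 2\right) \left(v + 7\right) = \left(2 + v\right) \left(7 + v\right)$)
$\left(-4 + s{\left(K{\left(-4,2 \right)} \right)}\right)^{2} = \left(-4 + \left(14 + \left(-6 - -4 - 2\right)^{2} + 9 \left(-6 - -4 - 2\right)\right)\right)^{2} = \left(-4 + \left(14 + \left(-6 + 4 - 2\right)^{2} + 9 \left(-6 + 4 - 2\right)\right)\right)^{2} = \left(-4 + \left(14 + \left(-4\right)^{2} + 9 \left(-4\right)\right)\right)^{2} = \left(-4 + \left(14 + 16 - 36\right)\right)^{2} = \left(-4 - 6\right)^{2} = \left(-10\right)^{2} = 100$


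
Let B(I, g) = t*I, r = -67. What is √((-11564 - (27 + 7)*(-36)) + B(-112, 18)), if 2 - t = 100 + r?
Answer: 2*I*√1717 ≈ 82.873*I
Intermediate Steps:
t = -31 (t = 2 - (100 - 67) = 2 - 1*33 = 2 - 33 = -31)
B(I, g) = -31*I
√((-11564 - (27 + 7)*(-36)) + B(-112, 18)) = √((-11564 - (27 + 7)*(-36)) - 31*(-112)) = √((-11564 - 34*(-36)) + 3472) = √((-11564 - 1*(-1224)) + 3472) = √((-11564 + 1224) + 3472) = √(-10340 + 3472) = √(-6868) = 2*I*√1717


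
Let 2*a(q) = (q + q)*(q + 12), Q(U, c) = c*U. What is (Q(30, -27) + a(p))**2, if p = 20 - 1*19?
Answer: 635209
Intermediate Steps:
Q(U, c) = U*c
p = 1 (p = 20 - 19 = 1)
a(q) = q*(12 + q) (a(q) = ((q + q)*(q + 12))/2 = ((2*q)*(12 + q))/2 = (2*q*(12 + q))/2 = q*(12 + q))
(Q(30, -27) + a(p))**2 = (30*(-27) + 1*(12 + 1))**2 = (-810 + 1*13)**2 = (-810 + 13)**2 = (-797)**2 = 635209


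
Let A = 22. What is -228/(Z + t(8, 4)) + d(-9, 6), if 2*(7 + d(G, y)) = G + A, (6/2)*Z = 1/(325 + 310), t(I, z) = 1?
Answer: -435293/1906 ≈ -228.38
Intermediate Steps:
Z = 1/1905 (Z = 1/(3*(325 + 310)) = (⅓)/635 = (⅓)*(1/635) = 1/1905 ≈ 0.00052493)
d(G, y) = 4 + G/2 (d(G, y) = -7 + (G + 22)/2 = -7 + (22 + G)/2 = -7 + (11 + G/2) = 4 + G/2)
-228/(Z + t(8, 4)) + d(-9, 6) = -228/(1/1905 + 1) + (4 + (½)*(-9)) = -228/(1906/1905) + (4 - 9/2) = (1905/1906)*(-228) - ½ = -217170/953 - ½ = -435293/1906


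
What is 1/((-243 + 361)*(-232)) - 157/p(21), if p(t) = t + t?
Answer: -2149037/574896 ≈ -3.7381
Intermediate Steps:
p(t) = 2*t
1/((-243 + 361)*(-232)) - 157/p(21) = 1/((-243 + 361)*(-232)) - 157/(2*21) = -1/232/118 - 157/42 = (1/118)*(-1/232) - 157*1/42 = -1/27376 - 157/42 = -2149037/574896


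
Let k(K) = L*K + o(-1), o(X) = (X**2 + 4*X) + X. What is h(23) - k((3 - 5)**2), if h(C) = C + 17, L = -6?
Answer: 68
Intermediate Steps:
o(X) = X**2 + 5*X
h(C) = 17 + C
k(K) = -4 - 6*K (k(K) = -6*K - (5 - 1) = -6*K - 1*4 = -6*K - 4 = -4 - 6*K)
h(23) - k((3 - 5)**2) = (17 + 23) - (-4 - 6*(3 - 5)**2) = 40 - (-4 - 6*(-2)**2) = 40 - (-4 - 6*4) = 40 - (-4 - 24) = 40 - 1*(-28) = 40 + 28 = 68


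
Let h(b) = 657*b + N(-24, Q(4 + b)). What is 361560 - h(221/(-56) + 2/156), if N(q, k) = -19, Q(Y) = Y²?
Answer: 265110941/728 ≈ 3.6416e+5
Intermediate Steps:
h(b) = -19 + 657*b (h(b) = 657*b - 19 = -19 + 657*b)
361560 - h(221/(-56) + 2/156) = 361560 - (-19 + 657*(221/(-56) + 2/156)) = 361560 - (-19 + 657*(221*(-1/56) + 2*(1/156))) = 361560 - (-19 + 657*(-221/56 + 1/78)) = 361560 - (-19 + 657*(-8591/2184)) = 361560 - (-19 - 1881429/728) = 361560 - 1*(-1895261/728) = 361560 + 1895261/728 = 265110941/728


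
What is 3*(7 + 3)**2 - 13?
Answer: 287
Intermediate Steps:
3*(7 + 3)**2 - 13 = 3*10**2 - 13 = 3*100 - 13 = 300 - 13 = 287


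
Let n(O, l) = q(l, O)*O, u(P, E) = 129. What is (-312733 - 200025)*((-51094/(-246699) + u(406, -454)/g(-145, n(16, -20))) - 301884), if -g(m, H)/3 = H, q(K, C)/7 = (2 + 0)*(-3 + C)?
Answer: 55600798423473220259/359193744 ≈ 1.5479e+11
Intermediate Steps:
q(K, C) = -42 + 14*C (q(K, C) = 7*((2 + 0)*(-3 + C)) = 7*(2*(-3 + C)) = 7*(-6 + 2*C) = -42 + 14*C)
n(O, l) = O*(-42 + 14*O) (n(O, l) = (-42 + 14*O)*O = O*(-42 + 14*O))
g(m, H) = -3*H
(-312733 - 200025)*((-51094/(-246699) + u(406, -454)/g(-145, n(16, -20))) - 301884) = (-312733 - 200025)*((-51094/(-246699) + 129/((-42*16*(-3 + 16)))) - 301884) = -512758*((-51094*(-1/246699) + 129/((-42*16*13))) - 301884) = -512758*((51094/246699 + 129/((-3*2912))) - 301884) = -512758*((51094/246699 + 129/(-8736)) - 301884) = -512758*((51094/246699 + 129*(-1/8736)) - 301884) = -512758*((51094/246699 - 43/2912) - 301884) = -512758*(138177671/718387488 - 301884) = -512758*(-216869550249721/718387488) = 55600798423473220259/359193744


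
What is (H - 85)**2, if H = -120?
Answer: 42025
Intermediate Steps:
(H - 85)**2 = (-120 - 85)**2 = (-205)**2 = 42025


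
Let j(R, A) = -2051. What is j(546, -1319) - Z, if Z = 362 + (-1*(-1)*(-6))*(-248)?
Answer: -3901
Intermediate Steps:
Z = 1850 (Z = 362 + (1*(-6))*(-248) = 362 - 6*(-248) = 362 + 1488 = 1850)
j(546, -1319) - Z = -2051 - 1*1850 = -2051 - 1850 = -3901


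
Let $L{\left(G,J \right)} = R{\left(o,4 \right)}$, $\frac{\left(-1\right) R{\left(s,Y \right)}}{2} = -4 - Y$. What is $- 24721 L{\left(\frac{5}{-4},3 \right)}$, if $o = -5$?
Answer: $-395536$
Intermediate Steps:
$R{\left(s,Y \right)} = 8 + 2 Y$ ($R{\left(s,Y \right)} = - 2 \left(-4 - Y\right) = 8 + 2 Y$)
$L{\left(G,J \right)} = 16$ ($L{\left(G,J \right)} = 8 + 2 \cdot 4 = 8 + 8 = 16$)
$- 24721 L{\left(\frac{5}{-4},3 \right)} = \left(-24721\right) 16 = -395536$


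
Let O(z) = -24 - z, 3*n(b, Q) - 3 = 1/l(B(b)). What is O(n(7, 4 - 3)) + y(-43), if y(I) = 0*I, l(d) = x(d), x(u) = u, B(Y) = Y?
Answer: -526/21 ≈ -25.048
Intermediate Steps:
l(d) = d
n(b, Q) = 1 + 1/(3*b)
y(I) = 0
O(n(7, 4 - 3)) + y(-43) = (-24 - (1/3 + 7)/7) + 0 = (-24 - 22/(7*3)) + 0 = (-24 - 1*22/21) + 0 = (-24 - 22/21) + 0 = -526/21 + 0 = -526/21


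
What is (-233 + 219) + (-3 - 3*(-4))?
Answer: -5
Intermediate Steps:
(-233 + 219) + (-3 - 3*(-4)) = -14 + (-3 + 12) = -14 + 9 = -5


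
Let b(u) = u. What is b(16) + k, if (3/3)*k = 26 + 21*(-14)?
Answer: -252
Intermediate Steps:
k = -268 (k = 26 + 21*(-14) = 26 - 294 = -268)
b(16) + k = 16 - 268 = -252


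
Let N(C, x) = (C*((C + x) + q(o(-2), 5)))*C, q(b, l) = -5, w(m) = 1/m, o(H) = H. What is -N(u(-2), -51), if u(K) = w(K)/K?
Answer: 223/64 ≈ 3.4844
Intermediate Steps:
u(K) = K**(-2) (u(K) = 1/(K*K) = K**(-2))
N(C, x) = C**2*(-5 + C + x) (N(C, x) = (C*((C + x) - 5))*C = (C*(-5 + C + x))*C = C**2*(-5 + C + x))
-N(u(-2), -51) = -((-2)**(-2))**2*(-5 + (-2)**(-2) - 51) = -(1/4)**2*(-5 + 1/4 - 51) = -(-223)/(16*4) = -1*(-223/64) = 223/64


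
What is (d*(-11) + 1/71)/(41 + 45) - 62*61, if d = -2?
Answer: -23091329/6106 ≈ -3781.7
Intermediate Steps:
(d*(-11) + 1/71)/(41 + 45) - 62*61 = (-2*(-11) + 1/71)/(41 + 45) - 62*61 = (22 + 1/71)/86 - 3782 = (1563/71)*(1/86) - 3782 = 1563/6106 - 3782 = -23091329/6106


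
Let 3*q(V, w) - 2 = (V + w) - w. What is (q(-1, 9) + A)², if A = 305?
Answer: 839056/9 ≈ 93229.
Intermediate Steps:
q(V, w) = ⅔ + V/3 (q(V, w) = ⅔ + ((V + w) - w)/3 = ⅔ + V/3)
(q(-1, 9) + A)² = ((⅔ + (⅓)*(-1)) + 305)² = ((⅔ - ⅓) + 305)² = (⅓ + 305)² = (916/3)² = 839056/9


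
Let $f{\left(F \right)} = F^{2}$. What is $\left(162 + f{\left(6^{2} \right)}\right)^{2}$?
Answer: $2125764$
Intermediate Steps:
$\left(162 + f{\left(6^{2} \right)}\right)^{2} = \left(162 + \left(6^{2}\right)^{2}\right)^{2} = \left(162 + 36^{2}\right)^{2} = \left(162 + 1296\right)^{2} = 1458^{2} = 2125764$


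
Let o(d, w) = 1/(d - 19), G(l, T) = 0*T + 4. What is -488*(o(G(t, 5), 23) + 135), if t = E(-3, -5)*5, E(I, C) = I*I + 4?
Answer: -987712/15 ≈ -65848.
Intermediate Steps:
E(I, C) = 4 + I**2 (E(I, C) = I**2 + 4 = 4 + I**2)
t = 65 (t = (4 + (-3)**2)*5 = (4 + 9)*5 = 13*5 = 65)
G(l, T) = 4 (G(l, T) = 0 + 4 = 4)
o(d, w) = 1/(-19 + d)
-488*(o(G(t, 5), 23) + 135) = -488*(1/(-19 + 4) + 135) = -488*(1/(-15) + 135) = -488*(-1/15 + 135) = -488*2024/15 = -987712/15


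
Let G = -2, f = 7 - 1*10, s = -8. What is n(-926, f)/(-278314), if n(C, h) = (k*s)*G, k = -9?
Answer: 72/139157 ≈ 0.00051740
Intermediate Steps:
f = -3 (f = 7 - 10 = -3)
n(C, h) = -144 (n(C, h) = -9*(-8)*(-2) = 72*(-2) = -144)
n(-926, f)/(-278314) = -144/(-278314) = -144*(-1/278314) = 72/139157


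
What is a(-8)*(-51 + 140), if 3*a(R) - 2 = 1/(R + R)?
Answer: 2759/48 ≈ 57.479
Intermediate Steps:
a(R) = 2/3 + 1/(6*R) (a(R) = 2/3 + 1/(3*(R + R)) = 2/3 + 1/(3*((2*R))) = 2/3 + (1/(2*R))/3 = 2/3 + 1/(6*R))
a(-8)*(-51 + 140) = ((1/6)*(1 + 4*(-8))/(-8))*(-51 + 140) = ((1/6)*(-1/8)*(1 - 32))*89 = ((1/6)*(-1/8)*(-31))*89 = (31/48)*89 = 2759/48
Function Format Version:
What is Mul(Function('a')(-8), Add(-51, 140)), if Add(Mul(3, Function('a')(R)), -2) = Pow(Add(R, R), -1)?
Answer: Rational(2759, 48) ≈ 57.479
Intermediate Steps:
Function('a')(R) = Add(Rational(2, 3), Mul(Rational(1, 6), Pow(R, -1))) (Function('a')(R) = Add(Rational(2, 3), Mul(Rational(1, 3), Pow(Add(R, R), -1))) = Add(Rational(2, 3), Mul(Rational(1, 3), Pow(Mul(2, R), -1))) = Add(Rational(2, 3), Mul(Rational(1, 3), Mul(Rational(1, 2), Pow(R, -1)))) = Add(Rational(2, 3), Mul(Rational(1, 6), Pow(R, -1))))
Mul(Function('a')(-8), Add(-51, 140)) = Mul(Mul(Rational(1, 6), Pow(-8, -1), Add(1, Mul(4, -8))), Add(-51, 140)) = Mul(Mul(Rational(1, 6), Rational(-1, 8), Add(1, -32)), 89) = Mul(Mul(Rational(1, 6), Rational(-1, 8), -31), 89) = Mul(Rational(31, 48), 89) = Rational(2759, 48)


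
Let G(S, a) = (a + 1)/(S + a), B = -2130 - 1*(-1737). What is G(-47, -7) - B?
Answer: 3538/9 ≈ 393.11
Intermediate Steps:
B = -393 (B = -2130 + 1737 = -393)
G(S, a) = (1 + a)/(S + a)
G(-47, -7) - B = (1 - 7)/(-47 - 7) - 1*(-393) = -6/(-54) + 393 = -1/54*(-6) + 393 = ⅑ + 393 = 3538/9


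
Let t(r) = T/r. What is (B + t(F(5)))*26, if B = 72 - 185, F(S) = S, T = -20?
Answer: -3042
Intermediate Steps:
t(r) = -20/r
B = -113
(B + t(F(5)))*26 = (-113 - 20/5)*26 = (-113 - 20*⅕)*26 = (-113 - 4)*26 = -117*26 = -3042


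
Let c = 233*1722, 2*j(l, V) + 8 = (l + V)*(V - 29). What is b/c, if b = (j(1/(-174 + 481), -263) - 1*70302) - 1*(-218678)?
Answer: 9556374/20529397 ≈ 0.46550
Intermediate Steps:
j(l, V) = -4 + (-29 + V)*(V + l)/2 (j(l, V) = -4 + ((l + V)*(V - 29))/2 = -4 + ((V + l)*(-29 + V))/2 = -4 + ((-29 + V)*(V + l))/2 = -4 + (-29 + V)*(V + l)/2)
c = 401226
b = 57338244/307 (b = ((-4 + (½)*(-263)² - 29/2*(-263) - 29/(2*(-174 + 481)) + (½)*(-263)/(-174 + 481)) - 1*70302) - 1*(-218678) = ((-4 + (½)*69169 + 7627/2 - 29/2/307 + (½)*(-263)/307) - 70302) + 218678 = ((-4 + 69169/2 + 7627/2 - 29/2*1/307 + (½)*(-263)*(1/307)) - 70302) + 218678 = ((-4 + 69169/2 + 7627/2 - 29/614 - 263/614) - 70302) + 218678 = (11786812/307 - 70302) + 218678 = -9795902/307 + 218678 = 57338244/307 ≈ 1.8677e+5)
b/c = (57338244/307)/401226 = (57338244/307)*(1/401226) = 9556374/20529397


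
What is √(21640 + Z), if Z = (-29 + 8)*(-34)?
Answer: √22354 ≈ 149.51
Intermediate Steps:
Z = 714 (Z = -21*(-34) = 714)
√(21640 + Z) = √(21640 + 714) = √22354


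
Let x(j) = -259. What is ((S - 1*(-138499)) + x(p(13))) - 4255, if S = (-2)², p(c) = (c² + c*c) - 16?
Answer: 133989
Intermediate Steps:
p(c) = -16 + 2*c² (p(c) = (c² + c²) - 16 = 2*c² - 16 = -16 + 2*c²)
S = 4
((S - 1*(-138499)) + x(p(13))) - 4255 = ((4 - 1*(-138499)) - 259) - 4255 = ((4 + 138499) - 259) - 4255 = (138503 - 259) - 4255 = 138244 - 4255 = 133989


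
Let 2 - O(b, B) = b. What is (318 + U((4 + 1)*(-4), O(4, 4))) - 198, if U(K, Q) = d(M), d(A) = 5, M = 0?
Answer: 125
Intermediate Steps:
O(b, B) = 2 - b
U(K, Q) = 5
(318 + U((4 + 1)*(-4), O(4, 4))) - 198 = (318 + 5) - 198 = 323 - 198 = 125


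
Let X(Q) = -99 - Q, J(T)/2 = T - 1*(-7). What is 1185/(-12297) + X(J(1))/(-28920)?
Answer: -2190403/23708616 ≈ -0.092389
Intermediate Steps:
J(T) = 14 + 2*T (J(T) = 2*(T - 1*(-7)) = 2*(T + 7) = 2*(7 + T) = 14 + 2*T)
1185/(-12297) + X(J(1))/(-28920) = 1185/(-12297) + (-99 - (14 + 2*1))/(-28920) = 1185*(-1/12297) + (-99 - (14 + 2))*(-1/28920) = -395/4099 + (-99 - 1*16)*(-1/28920) = -395/4099 + (-99 - 16)*(-1/28920) = -395/4099 - 115*(-1/28920) = -395/4099 + 23/5784 = -2190403/23708616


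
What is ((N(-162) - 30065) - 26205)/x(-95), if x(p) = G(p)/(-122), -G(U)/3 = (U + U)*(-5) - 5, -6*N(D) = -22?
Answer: -20593478/8505 ≈ -2421.3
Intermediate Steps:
N(D) = 11/3 (N(D) = -⅙*(-22) = 11/3)
G(U) = 15 + 30*U (G(U) = -3*((U + U)*(-5) - 5) = -3*((2*U)*(-5) - 5) = -3*(-10*U - 5) = -3*(-5 - 10*U) = 15 + 30*U)
x(p) = -15/122 - 15*p/61 (x(p) = (15 + 30*p)/(-122) = (15 + 30*p)*(-1/122) = -15/122 - 15*p/61)
((N(-162) - 30065) - 26205)/x(-95) = ((11/3 - 30065) - 26205)/(-15/122 - 15/61*(-95)) = (-90184/3 - 26205)/(-15/122 + 1425/61) = -168799/(3*2835/122) = -168799/3*122/2835 = -20593478/8505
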